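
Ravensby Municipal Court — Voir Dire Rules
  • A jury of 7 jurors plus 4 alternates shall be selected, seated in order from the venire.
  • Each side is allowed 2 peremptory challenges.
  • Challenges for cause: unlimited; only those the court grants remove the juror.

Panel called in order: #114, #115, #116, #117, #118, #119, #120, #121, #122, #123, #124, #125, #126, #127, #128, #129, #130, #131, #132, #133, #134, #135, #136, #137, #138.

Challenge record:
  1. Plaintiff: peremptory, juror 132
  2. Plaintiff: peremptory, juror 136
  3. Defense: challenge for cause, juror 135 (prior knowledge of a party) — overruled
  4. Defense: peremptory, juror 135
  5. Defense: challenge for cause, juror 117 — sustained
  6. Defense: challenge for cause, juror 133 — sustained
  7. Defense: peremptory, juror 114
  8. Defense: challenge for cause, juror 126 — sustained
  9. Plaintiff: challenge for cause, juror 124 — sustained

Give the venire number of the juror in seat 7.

Removed: #114, #117, #124, #126, #132, #133, #135, #136.
Filling seats in venire order through position 7: #115, #116, #118, #119, #120, #121, #122.
So seat 7 is #122.

122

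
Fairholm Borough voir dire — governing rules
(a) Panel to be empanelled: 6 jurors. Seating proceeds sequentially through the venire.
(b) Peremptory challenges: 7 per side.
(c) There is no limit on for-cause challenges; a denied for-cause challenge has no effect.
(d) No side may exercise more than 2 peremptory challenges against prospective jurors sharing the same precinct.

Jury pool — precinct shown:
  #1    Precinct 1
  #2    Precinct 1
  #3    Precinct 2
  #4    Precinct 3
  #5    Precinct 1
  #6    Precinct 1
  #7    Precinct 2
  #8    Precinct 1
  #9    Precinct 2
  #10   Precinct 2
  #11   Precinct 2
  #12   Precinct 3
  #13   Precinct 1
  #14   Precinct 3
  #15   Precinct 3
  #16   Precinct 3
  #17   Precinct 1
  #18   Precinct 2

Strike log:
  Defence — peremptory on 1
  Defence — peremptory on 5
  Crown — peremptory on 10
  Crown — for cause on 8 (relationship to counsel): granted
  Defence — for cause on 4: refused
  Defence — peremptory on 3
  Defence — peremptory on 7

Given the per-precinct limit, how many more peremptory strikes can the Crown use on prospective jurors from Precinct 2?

1

Crown peremptories so far: #10 — 1 of 7 used, 6 left overall.
Against Precinct 2: #10 — 1 used; per-precinct cap 2 leaves 1.
Binding limit: min(6, 1) = 1.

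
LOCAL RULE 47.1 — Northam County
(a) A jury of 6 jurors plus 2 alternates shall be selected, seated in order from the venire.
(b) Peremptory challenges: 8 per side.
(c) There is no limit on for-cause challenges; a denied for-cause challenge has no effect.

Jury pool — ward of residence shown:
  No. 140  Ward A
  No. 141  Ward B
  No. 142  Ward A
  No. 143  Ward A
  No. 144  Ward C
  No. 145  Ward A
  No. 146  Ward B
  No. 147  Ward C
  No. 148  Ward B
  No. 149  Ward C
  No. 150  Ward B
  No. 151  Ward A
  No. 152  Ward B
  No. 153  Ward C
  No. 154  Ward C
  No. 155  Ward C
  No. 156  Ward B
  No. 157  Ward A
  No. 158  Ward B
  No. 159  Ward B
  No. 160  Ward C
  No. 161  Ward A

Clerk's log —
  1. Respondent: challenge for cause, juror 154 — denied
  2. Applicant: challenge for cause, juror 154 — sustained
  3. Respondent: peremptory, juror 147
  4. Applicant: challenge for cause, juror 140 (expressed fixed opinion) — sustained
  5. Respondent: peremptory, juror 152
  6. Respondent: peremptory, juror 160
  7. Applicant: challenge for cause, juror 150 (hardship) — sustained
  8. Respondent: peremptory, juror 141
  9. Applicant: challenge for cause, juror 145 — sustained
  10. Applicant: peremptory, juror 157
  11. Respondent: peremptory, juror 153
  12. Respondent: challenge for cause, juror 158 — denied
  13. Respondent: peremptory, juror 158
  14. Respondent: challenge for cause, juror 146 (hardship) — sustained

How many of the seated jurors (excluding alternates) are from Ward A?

Removed: #140, #141, #145, #146, #147, #150, #152, #153, #154, #157, #158, #160.
Seated jurors 1–6: #142, #143, #144, #148, #149, #151 (alternates #155, #156 not counted).
Of those, in Ward A: #142, #143, #151 → 3.

3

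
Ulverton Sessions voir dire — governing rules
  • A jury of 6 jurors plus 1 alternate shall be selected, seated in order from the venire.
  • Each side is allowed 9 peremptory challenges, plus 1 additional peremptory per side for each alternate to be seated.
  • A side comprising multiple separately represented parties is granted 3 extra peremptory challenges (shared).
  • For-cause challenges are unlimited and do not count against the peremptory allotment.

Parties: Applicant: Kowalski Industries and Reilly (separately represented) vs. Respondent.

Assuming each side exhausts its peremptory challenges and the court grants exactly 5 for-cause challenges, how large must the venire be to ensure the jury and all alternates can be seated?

35

Seats to fill: 6 + 1 alternates = 7.
Peremptories — Applicant: 9 + 1×1 + 3 = 13; Respondent: 9 + 1×1 = 10; total 23.
For-cause removals: 5.
Minimum venire: 7 + 23 + 5 = 35.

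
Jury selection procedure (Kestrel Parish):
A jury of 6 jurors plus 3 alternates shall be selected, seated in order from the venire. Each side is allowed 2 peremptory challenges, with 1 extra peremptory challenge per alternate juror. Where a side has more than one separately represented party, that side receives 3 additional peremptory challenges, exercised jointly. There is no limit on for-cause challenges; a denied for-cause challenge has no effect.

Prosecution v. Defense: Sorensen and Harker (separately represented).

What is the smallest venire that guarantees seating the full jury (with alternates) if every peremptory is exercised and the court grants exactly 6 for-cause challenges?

28

Seats to fill: 6 + 3 alternates = 9.
Peremptories — Prosecution: 2 + 1×3 = 5; Defense: 2 + 1×3 + 3 = 8; total 13.
For-cause removals: 6.
Minimum venire: 9 + 13 + 6 = 28.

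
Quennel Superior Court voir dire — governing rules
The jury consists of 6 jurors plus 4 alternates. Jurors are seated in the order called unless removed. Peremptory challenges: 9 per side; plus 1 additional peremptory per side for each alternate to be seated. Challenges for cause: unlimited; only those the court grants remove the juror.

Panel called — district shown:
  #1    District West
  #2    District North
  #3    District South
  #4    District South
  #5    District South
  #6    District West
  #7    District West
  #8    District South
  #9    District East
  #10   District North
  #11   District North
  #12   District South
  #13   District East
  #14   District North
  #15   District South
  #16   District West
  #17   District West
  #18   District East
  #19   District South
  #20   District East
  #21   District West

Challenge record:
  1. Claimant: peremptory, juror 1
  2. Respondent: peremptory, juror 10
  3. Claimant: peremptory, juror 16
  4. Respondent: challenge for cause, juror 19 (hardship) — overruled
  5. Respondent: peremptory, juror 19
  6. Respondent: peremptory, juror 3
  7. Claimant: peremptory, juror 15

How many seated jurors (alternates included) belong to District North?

2

Removed: #1, #3, #10, #15, #16, #19.
Seated (10 incl. alternates): #2, #4, #5, #6, #7, #8, #9, #11, #12, #13.
Of those, in District North: #2, #11 → 2.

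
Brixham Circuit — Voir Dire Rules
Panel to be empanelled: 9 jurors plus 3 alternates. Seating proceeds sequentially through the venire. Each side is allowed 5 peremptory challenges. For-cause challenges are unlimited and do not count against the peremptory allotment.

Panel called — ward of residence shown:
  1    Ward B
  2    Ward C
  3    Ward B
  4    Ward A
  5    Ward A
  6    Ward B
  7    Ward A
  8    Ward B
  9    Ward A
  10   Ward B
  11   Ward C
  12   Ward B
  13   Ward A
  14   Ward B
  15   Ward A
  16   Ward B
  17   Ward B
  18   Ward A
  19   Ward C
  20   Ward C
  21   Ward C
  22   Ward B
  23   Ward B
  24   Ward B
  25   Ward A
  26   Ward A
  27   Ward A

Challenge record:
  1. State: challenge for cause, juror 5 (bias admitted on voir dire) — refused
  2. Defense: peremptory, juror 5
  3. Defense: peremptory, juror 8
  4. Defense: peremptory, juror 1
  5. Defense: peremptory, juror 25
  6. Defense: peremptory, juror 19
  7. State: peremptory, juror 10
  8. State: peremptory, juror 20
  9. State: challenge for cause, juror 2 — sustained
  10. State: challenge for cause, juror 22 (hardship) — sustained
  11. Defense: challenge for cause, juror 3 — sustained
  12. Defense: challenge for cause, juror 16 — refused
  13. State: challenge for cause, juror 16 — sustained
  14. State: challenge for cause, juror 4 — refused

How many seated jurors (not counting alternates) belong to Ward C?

Removed: #1, #2, #3, #5, #8, #10, #16, #19, #20, #22, #25.
Seated jurors 1–9: #4, #6, #7, #9, #11, #12, #13, #14, #15 (alternates #17, #18, #21 not counted).
Of those, in Ward C: #11 → 1.

1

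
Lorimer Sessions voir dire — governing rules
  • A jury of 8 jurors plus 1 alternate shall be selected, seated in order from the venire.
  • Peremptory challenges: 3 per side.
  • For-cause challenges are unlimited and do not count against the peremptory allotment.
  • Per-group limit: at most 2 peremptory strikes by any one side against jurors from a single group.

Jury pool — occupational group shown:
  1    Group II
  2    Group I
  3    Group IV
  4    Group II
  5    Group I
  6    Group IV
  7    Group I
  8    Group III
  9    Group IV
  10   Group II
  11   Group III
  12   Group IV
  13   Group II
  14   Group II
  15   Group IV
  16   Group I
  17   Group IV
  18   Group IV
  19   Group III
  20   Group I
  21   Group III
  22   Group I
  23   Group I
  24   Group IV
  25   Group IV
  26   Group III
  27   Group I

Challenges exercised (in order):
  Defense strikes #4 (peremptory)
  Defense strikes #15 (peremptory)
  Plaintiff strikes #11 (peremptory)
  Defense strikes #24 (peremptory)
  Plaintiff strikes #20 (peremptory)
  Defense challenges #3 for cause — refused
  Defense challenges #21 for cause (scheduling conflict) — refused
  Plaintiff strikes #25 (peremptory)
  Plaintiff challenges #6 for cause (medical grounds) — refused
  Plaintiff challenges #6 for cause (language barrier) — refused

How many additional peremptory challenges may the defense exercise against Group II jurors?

0

Defense peremptories so far: #4, #15, #24 — 3 of 3 used, 0 left overall.
Against Group II: #4 — 1 used; per-group cap 2 leaves 1.
Binding limit: min(0, 1) = 0.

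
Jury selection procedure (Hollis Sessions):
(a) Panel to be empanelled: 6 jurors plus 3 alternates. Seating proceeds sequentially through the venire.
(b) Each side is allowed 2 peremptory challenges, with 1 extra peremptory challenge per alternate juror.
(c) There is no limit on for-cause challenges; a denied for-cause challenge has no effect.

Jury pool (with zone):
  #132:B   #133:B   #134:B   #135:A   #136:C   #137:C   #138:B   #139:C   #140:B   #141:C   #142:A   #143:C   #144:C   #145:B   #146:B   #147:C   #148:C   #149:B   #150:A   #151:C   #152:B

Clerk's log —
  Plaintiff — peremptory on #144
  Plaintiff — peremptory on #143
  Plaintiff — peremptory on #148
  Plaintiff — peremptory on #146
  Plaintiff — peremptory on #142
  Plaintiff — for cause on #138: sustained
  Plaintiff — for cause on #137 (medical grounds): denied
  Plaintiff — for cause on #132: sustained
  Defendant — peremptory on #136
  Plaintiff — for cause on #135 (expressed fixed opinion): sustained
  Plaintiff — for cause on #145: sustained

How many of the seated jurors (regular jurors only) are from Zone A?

Removed: #132, #135, #136, #138, #142, #143, #144, #145, #146, #148.
Seated jurors 1–6: #133, #134, #137, #139, #140, #141 (alternates #147, #149, #150 not counted).
None of those are in Zone A → 0.

0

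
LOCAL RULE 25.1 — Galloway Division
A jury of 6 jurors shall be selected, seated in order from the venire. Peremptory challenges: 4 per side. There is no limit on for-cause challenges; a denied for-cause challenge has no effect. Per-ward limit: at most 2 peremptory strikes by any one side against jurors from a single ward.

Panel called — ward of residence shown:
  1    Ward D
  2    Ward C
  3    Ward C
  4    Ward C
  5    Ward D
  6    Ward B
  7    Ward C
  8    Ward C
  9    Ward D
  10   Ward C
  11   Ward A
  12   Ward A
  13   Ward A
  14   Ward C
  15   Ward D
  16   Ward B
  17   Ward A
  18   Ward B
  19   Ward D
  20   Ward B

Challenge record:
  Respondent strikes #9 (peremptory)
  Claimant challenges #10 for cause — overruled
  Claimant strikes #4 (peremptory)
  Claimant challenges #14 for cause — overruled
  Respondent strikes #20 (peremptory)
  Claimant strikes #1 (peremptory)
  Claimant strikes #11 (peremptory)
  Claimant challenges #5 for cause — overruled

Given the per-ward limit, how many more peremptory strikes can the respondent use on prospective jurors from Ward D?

1

Respondent peremptories so far: #9, #20 — 2 of 4 used, 2 left overall.
Against Ward D: #9 — 1 used; per-ward cap 2 leaves 1.
Binding limit: min(2, 1) = 1.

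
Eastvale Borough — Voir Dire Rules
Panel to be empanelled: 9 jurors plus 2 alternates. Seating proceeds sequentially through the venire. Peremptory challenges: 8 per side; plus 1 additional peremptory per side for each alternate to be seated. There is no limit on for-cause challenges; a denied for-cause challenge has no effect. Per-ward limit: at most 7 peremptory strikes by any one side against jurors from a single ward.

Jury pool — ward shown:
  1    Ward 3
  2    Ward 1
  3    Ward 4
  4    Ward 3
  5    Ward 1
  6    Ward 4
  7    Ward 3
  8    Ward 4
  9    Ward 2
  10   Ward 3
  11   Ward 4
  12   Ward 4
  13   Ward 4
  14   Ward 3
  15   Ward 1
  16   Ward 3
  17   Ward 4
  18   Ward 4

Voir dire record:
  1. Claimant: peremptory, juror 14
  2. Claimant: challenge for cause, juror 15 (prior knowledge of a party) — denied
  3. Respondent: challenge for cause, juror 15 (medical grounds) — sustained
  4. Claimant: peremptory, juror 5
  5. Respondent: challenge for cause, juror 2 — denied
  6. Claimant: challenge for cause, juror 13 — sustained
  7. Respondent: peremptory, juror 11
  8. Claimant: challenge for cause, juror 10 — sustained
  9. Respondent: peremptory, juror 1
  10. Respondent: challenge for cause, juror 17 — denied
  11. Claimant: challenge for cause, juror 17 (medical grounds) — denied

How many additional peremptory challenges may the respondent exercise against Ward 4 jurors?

6

Respondent peremptories so far: #11, #1 — 2 of 10 used, 8 left overall.
Against Ward 4: #11 — 1 used; per-ward cap 7 leaves 6.
Binding limit: min(8, 6) = 6.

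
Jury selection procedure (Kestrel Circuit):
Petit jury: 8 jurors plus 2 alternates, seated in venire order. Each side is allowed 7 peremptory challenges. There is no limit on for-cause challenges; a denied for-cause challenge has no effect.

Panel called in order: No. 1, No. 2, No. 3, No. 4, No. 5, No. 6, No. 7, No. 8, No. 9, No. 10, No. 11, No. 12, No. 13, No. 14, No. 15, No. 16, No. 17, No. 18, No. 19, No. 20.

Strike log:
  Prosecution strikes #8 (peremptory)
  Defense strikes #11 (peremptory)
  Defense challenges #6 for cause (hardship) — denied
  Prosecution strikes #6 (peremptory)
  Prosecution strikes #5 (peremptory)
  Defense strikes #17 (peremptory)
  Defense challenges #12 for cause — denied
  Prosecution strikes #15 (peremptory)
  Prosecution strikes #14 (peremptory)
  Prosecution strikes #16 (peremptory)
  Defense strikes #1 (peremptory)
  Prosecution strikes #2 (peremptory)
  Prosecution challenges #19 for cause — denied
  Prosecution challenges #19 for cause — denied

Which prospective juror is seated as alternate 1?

19

Removed: #1, #2, #5, #6, #8, #11, #14, #15, #16, #17. (#12, #19 stay — for-cause denied.)
Seating in order: seats 1–8 → #3, #4, #7, #9, #10, #12, #13, #18; alternates → #19, #20.
So alternate 1 is #19.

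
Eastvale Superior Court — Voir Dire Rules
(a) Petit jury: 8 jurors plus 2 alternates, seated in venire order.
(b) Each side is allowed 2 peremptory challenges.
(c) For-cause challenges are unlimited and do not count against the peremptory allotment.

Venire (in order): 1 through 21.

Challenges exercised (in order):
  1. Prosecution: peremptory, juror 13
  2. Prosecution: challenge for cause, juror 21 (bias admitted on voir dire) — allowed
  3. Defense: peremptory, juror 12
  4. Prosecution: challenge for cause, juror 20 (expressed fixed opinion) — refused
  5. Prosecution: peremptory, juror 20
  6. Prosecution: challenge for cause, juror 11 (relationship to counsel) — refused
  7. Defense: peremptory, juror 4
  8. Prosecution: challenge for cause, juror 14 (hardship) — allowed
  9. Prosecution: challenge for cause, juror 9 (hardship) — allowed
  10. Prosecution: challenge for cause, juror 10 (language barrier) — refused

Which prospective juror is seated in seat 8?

10

Removed: #4, #9, #12, #13, #14, #20, #21. (#10, #11 stay — for-cause denied.)
Seating in order: seats 1–8 → #1, #2, #3, #5, #6, #7, #8, #10; alternates → #11, #15.
So seat 8 is #10.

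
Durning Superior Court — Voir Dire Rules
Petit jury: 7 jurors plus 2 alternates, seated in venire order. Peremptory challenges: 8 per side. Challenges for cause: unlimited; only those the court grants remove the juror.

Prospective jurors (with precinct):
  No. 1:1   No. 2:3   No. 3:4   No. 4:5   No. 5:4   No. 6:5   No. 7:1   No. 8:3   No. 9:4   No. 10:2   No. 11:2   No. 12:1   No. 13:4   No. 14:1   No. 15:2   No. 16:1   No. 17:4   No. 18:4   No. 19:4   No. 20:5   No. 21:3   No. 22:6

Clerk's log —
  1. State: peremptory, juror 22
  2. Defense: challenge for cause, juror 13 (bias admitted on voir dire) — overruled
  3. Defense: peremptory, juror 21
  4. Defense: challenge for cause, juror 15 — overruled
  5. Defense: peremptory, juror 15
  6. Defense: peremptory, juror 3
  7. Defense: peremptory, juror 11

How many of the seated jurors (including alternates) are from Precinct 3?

Removed: #3, #11, #15, #21, #22.
Seated (9 incl. alternates): #1, #2, #4, #5, #6, #7, #8, #9, #10.
Of those, in Precinct 3: #2, #8 → 2.

2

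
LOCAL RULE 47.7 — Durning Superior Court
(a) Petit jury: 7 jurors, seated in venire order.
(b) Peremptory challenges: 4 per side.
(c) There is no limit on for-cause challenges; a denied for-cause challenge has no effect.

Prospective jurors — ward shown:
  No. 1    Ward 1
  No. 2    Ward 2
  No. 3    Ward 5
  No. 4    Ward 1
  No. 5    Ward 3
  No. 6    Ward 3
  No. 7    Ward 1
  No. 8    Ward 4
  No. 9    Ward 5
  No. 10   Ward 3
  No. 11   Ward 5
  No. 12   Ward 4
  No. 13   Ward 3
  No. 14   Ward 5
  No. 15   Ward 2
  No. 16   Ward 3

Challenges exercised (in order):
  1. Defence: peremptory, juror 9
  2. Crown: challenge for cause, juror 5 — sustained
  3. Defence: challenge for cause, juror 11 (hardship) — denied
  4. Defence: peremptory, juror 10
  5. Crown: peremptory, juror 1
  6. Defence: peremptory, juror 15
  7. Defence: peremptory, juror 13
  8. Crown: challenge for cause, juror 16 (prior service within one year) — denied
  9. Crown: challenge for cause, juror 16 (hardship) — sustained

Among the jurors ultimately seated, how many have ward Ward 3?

Removed: #1, #5, #9, #10, #13, #15, #16.
Seated jurors 1–7: #2, #3, #4, #6, #7, #8, #11.
Of those, in Ward 3: #6 → 1.

1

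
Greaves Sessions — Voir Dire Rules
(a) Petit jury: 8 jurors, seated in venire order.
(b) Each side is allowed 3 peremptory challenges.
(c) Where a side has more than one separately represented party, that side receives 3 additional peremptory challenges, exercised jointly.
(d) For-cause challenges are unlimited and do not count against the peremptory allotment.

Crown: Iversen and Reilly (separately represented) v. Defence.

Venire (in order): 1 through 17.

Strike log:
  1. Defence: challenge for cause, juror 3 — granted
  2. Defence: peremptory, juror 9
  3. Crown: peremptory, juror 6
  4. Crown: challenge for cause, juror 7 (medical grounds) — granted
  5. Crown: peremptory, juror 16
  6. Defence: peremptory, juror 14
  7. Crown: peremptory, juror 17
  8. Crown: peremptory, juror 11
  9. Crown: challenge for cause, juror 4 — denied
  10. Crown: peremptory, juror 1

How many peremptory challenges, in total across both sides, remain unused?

2

Crown allotment: 3 base + 3 multi-party = 6. Defence allotment: 3.
Crown peremptories used: #6, #16, #17, #11, #1 — 5 (for-cause on #7, #4 don't count).
Defence peremptories used: #9, #14 — 2 (the for-cause on #3 doesn't count).
Remaining: (6 − 5) + (3 − 2) = 2.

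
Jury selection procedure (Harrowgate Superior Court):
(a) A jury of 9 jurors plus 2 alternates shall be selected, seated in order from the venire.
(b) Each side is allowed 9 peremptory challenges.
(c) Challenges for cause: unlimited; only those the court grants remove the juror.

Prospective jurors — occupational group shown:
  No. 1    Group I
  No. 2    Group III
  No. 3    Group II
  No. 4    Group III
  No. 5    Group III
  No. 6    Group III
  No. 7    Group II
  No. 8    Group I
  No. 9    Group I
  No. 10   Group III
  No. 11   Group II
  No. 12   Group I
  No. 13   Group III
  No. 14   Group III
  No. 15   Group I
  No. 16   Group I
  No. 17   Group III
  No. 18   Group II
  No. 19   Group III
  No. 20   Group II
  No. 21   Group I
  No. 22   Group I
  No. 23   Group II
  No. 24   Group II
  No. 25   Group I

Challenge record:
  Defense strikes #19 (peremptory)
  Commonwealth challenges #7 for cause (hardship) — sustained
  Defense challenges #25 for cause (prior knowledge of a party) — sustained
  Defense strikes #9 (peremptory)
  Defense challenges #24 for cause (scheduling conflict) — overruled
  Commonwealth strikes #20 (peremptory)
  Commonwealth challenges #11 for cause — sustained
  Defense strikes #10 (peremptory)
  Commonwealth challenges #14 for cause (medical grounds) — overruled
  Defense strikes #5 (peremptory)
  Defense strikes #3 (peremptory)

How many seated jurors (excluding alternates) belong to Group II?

0

Removed: #3, #5, #7, #9, #10, #11, #19, #20, #25.
Seated jurors 1–9: #1, #2, #4, #6, #8, #12, #13, #14, #15 (alternates #16, #17 not counted).
None of those are in Group II → 0.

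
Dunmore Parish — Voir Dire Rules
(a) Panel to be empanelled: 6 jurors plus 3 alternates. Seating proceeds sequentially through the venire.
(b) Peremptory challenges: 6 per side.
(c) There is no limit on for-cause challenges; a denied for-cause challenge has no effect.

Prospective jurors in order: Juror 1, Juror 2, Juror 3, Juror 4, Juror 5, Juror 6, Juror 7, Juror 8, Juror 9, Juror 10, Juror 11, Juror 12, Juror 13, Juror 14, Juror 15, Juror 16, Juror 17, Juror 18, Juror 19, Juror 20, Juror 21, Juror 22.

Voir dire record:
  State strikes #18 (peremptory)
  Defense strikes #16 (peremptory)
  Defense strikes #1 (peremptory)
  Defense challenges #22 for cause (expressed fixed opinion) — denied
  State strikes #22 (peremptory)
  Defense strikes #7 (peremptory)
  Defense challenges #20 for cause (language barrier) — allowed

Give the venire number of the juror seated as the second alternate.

10

Removed: #1, #7, #16, #18, #20, #22.
Seating in order: seats 1–6 → #2, #3, #4, #5, #6, #8; alternates → #9, #10, #11.
So alternate 2 is #10.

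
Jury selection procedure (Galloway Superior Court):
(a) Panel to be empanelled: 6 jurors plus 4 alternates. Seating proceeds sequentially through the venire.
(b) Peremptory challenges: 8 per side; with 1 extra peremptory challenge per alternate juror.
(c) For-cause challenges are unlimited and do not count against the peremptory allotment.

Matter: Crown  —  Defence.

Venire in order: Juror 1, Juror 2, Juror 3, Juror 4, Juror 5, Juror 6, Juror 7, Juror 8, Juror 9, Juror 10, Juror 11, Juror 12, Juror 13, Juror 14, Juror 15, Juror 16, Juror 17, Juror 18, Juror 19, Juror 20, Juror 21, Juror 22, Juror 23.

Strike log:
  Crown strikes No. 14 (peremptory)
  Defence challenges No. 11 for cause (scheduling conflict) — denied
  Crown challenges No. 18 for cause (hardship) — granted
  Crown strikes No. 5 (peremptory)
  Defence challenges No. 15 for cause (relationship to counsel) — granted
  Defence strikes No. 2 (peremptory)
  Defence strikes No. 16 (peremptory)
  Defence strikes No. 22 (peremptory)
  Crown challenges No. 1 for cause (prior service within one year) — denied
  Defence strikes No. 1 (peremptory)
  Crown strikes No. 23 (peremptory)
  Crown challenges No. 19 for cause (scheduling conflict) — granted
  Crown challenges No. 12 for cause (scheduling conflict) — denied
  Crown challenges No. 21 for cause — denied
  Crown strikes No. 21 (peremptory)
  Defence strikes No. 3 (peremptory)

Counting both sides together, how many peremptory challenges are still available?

15

Crown allotment: 8 base + 1 × 4 alternates = 12. Defence allotment: 8 base + 1 × 4 alternates = 12.
Crown peremptories used: #14, #5, #23, #21 — 4 (for-cause on #18, #1, #19, #12, #21 don't count).
Defence peremptories used: #2, #16, #22, #1, #3 — 5 (for-cause on #11, #15 don't count).
Remaining: (12 − 4) + (12 − 5) = 15.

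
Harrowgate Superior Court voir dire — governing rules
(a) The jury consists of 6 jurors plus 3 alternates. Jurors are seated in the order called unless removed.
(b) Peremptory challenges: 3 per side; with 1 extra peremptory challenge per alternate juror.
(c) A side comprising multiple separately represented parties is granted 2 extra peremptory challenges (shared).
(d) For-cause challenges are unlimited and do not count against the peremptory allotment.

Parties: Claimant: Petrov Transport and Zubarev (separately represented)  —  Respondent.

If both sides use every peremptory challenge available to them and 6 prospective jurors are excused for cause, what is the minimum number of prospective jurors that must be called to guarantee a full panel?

Seats to fill: 6 + 3 alternates = 9.
Peremptories — Claimant: 3 + 1×3 + 2 = 8; Respondent: 3 + 1×3 = 6; total 14.
For-cause removals: 6.
Minimum venire: 9 + 14 + 6 = 29.

29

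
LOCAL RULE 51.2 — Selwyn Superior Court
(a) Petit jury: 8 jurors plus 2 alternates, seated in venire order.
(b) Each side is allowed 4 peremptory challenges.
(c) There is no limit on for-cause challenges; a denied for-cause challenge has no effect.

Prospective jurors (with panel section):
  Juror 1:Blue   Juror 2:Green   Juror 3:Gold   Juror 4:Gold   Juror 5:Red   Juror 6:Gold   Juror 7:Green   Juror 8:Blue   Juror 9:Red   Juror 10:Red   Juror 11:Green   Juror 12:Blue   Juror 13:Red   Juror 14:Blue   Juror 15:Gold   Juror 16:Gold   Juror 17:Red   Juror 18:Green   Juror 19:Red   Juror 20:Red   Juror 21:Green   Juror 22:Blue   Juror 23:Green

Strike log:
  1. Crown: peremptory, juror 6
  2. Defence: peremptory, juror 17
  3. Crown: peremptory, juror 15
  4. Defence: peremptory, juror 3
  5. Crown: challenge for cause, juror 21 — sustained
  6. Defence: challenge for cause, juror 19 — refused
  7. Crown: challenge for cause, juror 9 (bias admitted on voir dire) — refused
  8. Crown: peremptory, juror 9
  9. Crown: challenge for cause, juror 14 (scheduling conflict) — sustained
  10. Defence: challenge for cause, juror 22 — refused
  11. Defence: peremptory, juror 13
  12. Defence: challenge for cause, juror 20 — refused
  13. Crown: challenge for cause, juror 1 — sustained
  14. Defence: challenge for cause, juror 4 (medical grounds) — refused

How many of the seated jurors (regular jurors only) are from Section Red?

Removed: #1, #3, #6, #9, #13, #14, #15, #17, #21.
Seated jurors 1–8: #2, #4, #5, #7, #8, #10, #11, #12 (alternates #16, #18 not counted).
Of those, in Section Red: #5, #10 → 2.

2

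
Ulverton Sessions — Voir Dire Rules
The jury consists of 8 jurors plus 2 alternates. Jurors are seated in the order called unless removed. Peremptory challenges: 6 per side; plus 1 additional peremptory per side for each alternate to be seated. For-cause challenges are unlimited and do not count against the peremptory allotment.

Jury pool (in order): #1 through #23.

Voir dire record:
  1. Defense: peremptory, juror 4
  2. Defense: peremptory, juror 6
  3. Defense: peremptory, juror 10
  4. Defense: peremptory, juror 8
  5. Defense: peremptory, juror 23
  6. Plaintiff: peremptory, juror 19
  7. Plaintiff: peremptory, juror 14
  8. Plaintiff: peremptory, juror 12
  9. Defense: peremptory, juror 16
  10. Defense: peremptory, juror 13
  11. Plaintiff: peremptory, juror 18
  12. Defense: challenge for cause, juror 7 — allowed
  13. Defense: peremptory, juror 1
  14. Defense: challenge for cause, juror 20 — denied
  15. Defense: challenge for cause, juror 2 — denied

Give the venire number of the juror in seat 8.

20

Removed: #1, #4, #6, #7, #8, #10, #12, #13, #14, #16, #18, #19, #23. (#2, #20 stay — for-cause denied.)
Seating in order: seats 1–8 → #2, #3, #5, #9, #11, #15, #17, #20; alternates → #21, #22.
So seat 8 is #20.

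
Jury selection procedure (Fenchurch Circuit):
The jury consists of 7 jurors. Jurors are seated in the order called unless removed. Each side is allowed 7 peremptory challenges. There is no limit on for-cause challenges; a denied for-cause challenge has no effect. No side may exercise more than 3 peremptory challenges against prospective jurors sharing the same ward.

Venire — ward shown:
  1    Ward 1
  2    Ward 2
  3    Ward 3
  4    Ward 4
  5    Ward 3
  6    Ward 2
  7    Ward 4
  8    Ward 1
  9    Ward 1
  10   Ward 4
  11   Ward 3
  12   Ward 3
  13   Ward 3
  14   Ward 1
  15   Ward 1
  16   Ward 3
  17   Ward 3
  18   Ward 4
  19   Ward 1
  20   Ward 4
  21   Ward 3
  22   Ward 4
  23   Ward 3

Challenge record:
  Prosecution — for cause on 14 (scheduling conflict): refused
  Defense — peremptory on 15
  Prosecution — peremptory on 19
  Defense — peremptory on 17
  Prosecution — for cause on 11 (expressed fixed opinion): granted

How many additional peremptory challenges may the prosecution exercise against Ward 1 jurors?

Prosecution peremptories so far: #19 — 1 of 7 used, 6 left overall.
Against Ward 1: #19 — 1 used; per-ward cap 3 leaves 2.
Binding limit: min(6, 2) = 2.

2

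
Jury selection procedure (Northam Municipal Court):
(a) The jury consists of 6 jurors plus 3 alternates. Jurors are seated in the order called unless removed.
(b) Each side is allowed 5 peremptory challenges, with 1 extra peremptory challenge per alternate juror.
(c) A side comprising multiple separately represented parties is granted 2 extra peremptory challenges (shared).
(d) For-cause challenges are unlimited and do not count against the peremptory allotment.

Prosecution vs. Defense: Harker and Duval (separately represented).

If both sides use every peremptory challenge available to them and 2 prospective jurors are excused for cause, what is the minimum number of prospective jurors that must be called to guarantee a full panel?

Seats to fill: 6 + 3 alternates = 9.
Peremptories — Prosecution: 5 + 1×3 = 8; Defense: 5 + 1×3 + 2 = 10; total 18.
For-cause removals: 2.
Minimum venire: 9 + 18 + 2 = 29.

29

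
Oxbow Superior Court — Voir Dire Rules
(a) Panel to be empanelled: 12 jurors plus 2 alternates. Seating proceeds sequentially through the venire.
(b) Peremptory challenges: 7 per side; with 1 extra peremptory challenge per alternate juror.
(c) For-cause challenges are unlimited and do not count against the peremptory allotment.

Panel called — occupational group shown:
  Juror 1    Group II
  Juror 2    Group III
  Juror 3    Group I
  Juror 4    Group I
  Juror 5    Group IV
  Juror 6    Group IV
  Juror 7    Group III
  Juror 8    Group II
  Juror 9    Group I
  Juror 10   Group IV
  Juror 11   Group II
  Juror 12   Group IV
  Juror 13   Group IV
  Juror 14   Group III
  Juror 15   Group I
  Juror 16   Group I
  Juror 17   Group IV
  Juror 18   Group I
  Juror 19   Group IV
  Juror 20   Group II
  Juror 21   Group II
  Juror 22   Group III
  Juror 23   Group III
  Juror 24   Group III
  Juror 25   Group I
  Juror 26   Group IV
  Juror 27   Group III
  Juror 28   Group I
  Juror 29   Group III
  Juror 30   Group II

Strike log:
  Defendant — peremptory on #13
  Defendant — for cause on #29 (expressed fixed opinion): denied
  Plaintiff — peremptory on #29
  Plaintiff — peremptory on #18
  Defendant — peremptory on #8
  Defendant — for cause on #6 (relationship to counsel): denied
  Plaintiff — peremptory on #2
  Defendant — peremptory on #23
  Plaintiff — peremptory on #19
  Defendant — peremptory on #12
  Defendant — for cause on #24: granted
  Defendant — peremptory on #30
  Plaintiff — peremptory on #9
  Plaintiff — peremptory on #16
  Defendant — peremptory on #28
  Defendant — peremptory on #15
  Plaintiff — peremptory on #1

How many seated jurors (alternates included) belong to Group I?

3

Removed: #1, #2, #8, #9, #12, #13, #15, #16, #18, #19, #23, #24, #28, #29, #30.
Seated (14 incl. alternates): #3, #4, #5, #6, #7, #10, #11, #14, #17, #20, #21, #22, #25, #26.
Of those, in Group I: #3, #4, #25 → 3.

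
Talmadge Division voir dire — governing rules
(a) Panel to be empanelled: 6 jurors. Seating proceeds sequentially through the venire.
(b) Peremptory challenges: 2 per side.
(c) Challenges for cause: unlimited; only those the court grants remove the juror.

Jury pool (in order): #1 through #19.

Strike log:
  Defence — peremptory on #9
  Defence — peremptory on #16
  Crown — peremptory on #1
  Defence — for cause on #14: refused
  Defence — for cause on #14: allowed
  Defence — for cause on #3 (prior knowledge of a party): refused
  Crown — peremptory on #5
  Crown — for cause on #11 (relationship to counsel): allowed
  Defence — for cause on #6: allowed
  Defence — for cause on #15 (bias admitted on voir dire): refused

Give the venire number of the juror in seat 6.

10

Removed: #1, #5, #6, #9, #11, #14, #16. (#3, #15 stay — for-cause denied.)
Filling seats in venire order through position 6: #2, #3, #4, #7, #8, #10.
So seat 6 is #10.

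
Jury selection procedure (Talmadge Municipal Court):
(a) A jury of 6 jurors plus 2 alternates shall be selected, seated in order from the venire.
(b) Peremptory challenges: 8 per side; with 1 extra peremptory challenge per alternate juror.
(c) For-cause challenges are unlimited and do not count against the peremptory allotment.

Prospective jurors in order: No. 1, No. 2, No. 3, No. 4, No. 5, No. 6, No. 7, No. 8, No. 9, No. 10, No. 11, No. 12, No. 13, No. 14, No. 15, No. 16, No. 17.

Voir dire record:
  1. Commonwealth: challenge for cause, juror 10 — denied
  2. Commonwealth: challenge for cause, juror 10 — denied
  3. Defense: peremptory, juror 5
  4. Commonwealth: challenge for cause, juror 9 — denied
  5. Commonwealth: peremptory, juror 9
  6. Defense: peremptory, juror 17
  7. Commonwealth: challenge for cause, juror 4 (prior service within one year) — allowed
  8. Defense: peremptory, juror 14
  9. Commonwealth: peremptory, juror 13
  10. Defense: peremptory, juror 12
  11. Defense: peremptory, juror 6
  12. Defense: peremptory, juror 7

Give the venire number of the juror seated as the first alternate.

15

Removed: #4, #5, #6, #7, #9, #12, #13, #14, #17. (#10 stays — for-cause denied.)
Seating in order: seats 1–6 → #1, #2, #3, #8, #10, #11; alternates → #15, #16.
So alternate 1 is #15.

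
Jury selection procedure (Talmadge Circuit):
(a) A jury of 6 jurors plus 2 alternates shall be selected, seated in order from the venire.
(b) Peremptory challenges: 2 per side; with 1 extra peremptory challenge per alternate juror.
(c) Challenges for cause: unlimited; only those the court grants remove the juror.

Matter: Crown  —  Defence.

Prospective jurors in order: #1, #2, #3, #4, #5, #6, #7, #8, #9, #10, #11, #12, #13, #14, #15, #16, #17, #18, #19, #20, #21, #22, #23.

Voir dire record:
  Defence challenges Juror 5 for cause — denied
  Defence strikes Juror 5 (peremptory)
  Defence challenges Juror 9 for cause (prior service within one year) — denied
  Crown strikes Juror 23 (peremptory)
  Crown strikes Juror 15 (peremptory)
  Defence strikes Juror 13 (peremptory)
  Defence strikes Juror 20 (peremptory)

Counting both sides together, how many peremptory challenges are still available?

3

Crown allotment: 2 base + 1 × 2 alternates = 4. Defence allotment: 2 base + 1 × 2 alternates = 4.
Crown peremptories used: #23, #15 — 2.
Defence peremptories used: #5, #13, #20 — 3 (for-cause on #5, #9 don't count).
Remaining: (4 − 2) + (4 − 3) = 3.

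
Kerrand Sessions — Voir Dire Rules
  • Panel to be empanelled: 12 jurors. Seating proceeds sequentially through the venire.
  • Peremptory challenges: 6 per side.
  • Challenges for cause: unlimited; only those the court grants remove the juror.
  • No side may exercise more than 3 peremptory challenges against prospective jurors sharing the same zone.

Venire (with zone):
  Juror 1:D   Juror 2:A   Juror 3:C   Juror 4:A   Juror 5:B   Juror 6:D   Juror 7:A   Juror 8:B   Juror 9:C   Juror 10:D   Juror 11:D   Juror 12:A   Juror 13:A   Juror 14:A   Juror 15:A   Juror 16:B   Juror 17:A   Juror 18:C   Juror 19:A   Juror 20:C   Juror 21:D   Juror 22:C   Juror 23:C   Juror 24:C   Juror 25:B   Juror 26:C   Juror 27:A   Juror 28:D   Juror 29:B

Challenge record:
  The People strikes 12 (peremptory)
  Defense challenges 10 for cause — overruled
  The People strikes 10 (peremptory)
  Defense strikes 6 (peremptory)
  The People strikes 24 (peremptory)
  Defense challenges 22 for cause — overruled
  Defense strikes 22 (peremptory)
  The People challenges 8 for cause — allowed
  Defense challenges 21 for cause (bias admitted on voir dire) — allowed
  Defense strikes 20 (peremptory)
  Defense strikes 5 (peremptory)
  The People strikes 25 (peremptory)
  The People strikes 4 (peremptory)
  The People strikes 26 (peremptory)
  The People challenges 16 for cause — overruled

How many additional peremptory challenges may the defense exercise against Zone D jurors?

Defense peremptories so far: #6, #22, #20, #5 — 4 of 6 used, 2 left overall.
Against Zone D: #6 — 1 used; per-zone cap 3 leaves 2.
Binding limit: min(2, 2) = 2.

2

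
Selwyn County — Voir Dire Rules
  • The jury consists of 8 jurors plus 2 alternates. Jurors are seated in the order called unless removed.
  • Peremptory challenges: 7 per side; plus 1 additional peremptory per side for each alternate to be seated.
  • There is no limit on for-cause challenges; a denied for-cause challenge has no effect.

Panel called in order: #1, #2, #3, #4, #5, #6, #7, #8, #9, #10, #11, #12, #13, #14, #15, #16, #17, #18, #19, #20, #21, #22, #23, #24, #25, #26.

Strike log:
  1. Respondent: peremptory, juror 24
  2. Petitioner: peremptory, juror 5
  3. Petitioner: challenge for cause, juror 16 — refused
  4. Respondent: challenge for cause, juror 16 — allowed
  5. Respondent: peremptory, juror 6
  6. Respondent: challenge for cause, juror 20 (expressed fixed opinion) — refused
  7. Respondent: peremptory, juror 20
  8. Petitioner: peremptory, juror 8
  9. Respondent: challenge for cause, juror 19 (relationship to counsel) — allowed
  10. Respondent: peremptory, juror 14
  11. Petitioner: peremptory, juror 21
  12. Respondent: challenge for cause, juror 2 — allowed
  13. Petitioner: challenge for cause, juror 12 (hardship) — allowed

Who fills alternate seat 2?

Removed: #2, #5, #6, #8, #12, #14, #16, #19, #20, #21, #24.
Seating in order: seats 1–8 → #1, #3, #4, #7, #9, #10, #11, #13; alternates → #15, #17.
So alternate 2 is #17.

17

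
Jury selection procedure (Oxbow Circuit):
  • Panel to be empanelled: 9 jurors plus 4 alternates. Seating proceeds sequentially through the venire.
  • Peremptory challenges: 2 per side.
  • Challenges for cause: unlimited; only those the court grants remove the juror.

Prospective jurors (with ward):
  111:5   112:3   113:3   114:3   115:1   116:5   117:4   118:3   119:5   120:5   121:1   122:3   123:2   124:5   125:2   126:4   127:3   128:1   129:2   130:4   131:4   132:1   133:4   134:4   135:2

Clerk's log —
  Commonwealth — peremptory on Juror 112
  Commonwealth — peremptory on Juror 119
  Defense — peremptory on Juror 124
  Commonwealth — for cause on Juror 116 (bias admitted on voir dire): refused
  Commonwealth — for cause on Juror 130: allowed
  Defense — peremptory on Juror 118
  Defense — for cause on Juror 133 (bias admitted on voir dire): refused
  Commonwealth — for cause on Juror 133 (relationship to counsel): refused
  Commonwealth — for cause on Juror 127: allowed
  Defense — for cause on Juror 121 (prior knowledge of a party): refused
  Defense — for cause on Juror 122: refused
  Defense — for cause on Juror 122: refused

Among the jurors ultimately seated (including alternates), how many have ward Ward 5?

3

Removed: #112, #118, #119, #124, #127, #130.
Seated (13 incl. alternates): #111, #113, #114, #115, #116, #117, #120, #121, #122, #123, #125, #126, #128.
Of those, in Ward 5: #111, #116, #120 → 3.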